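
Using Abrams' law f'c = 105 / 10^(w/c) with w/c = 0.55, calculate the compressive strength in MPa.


f'c = 105 / 10^0.55
= 105 / 3.548
= 29.59 MPa

29.59


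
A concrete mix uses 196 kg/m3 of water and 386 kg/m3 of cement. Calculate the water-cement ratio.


w/c = water / cement
w/c = 196 / 386 = 0.508

0.508


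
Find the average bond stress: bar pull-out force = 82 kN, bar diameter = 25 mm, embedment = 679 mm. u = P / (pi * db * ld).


u = P / (pi * db * ld)
= 82 * 1000 / (pi * 25 * 679)
= 1.538 MPa

1.538


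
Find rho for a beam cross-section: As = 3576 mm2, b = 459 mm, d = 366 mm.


rho = As / (b * d)
= 3576 / (459 * 366)
= 0.0213

0.0213


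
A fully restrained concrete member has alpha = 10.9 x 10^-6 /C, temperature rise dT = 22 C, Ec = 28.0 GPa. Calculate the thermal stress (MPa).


sigma = alpha * dT * Ec
= 10.9e-6 * 22 * 28.0 * 1000
= 6.714 MPa

6.714


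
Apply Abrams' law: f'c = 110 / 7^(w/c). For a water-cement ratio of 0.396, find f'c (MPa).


f'c = 110 / 7^0.396
= 110 / 2.161
= 50.9 MPa

50.9


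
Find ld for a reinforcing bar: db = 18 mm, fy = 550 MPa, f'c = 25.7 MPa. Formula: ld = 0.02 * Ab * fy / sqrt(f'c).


Ab = pi * 18^2 / 4 = 254.469 mm2
ld = 0.02 * 254.469 * 550 / sqrt(25.7)
= 552.2 mm

552.2


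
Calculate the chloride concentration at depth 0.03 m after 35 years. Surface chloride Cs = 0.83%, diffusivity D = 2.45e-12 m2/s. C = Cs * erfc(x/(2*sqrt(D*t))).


t_seconds = 35 * 365.25 * 24 * 3600 = 1104516000.0 s
arg = 0.03 / (2 * sqrt(2.45e-12 * 1104516000.0))
= 0.2884
erfc(0.2884) = 0.6834
C = 0.83 * 0.6834 = 0.5672%

0.5672


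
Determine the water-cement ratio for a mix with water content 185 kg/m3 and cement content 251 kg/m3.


w/c = water / cement
w/c = 185 / 251 = 0.737

0.737


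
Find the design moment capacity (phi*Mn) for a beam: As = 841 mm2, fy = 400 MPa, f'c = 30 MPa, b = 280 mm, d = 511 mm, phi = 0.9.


a = As * fy / (0.85 * f'c * b)
= 841 * 400 / (0.85 * 30 * 280)
= 47.1148 mm
Mn = As * fy * (d - a/2) / 10^6
= 163.9757 kN-m
phi*Mn = 0.9 * 163.9757 = 147.58 kN-m

147.58


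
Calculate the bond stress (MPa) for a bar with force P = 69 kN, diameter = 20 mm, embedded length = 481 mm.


u = P / (pi * db * ld)
= 69 * 1000 / (pi * 20 * 481)
= 2.283 MPa

2.283


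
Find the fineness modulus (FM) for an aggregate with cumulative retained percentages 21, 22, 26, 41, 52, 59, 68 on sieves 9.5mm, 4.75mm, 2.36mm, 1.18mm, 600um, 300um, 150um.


FM = sum(cumulative % retained) / 100
= 289 / 100
= 2.89

2.89


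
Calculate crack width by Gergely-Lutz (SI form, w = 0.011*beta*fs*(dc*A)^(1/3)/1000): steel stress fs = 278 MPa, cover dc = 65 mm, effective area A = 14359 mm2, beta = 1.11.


w = 0.011 * beta * fs * (dc * A)^(1/3) / 1000
= 0.011 * 1.11 * 278 * (65 * 14359)^(1/3) / 1000
= 0.332 mm

0.332


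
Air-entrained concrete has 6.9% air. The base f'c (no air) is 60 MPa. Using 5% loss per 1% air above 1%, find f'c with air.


Strength loss = (6.9 - 1) * 5 = 29.5%
f'c = 60 * (1 - 29.5/100)
= 42.3 MPa

42.3


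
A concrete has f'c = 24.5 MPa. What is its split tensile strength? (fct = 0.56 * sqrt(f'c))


fct = 0.56 * sqrt(24.5)
= 0.56 * 4.95
= 2.772 MPa

2.772


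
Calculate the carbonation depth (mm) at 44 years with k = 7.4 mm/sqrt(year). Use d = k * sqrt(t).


depth = k * sqrt(t)
= 7.4 * sqrt(44)
= 49.09 mm

49.09


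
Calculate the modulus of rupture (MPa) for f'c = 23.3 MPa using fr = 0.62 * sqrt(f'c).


fr = 0.62 * sqrt(23.3)
= 2.993 MPa

2.993


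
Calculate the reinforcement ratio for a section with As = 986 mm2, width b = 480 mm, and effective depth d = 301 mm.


rho = As / (b * d)
= 986 / (480 * 301)
= 0.0068

0.0068


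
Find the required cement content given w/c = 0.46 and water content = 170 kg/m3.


Cement = water / (w/c)
= 170 / 0.46
= 369.6 kg/m3

369.6


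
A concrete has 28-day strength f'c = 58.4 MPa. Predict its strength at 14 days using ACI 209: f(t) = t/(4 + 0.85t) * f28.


f(14) = 14 / (4 + 0.85 * 14) * 58.4
= 14 / 15.9 * 58.4
= 51.42 MPa

51.42


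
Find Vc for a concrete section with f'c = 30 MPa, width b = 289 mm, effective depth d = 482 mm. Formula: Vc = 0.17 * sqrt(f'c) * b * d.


Vc = 0.17 * sqrt(30) * 289 * 482 / 1000
= 129.7 kN

129.7


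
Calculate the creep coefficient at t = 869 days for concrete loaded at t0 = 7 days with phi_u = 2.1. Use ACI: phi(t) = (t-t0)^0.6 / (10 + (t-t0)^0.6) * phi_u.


dt = 869 - 7 = 862
phi = 862^0.6 / (10 + 862^0.6) * 2.1
= 1.79

1.79


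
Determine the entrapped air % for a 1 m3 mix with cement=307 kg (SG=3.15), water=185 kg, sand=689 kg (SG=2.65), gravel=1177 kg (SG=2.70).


Vol cement = 307 / (3.15 * 1000) = 0.09746 m3
Vol water = 185 / 1000 = 0.185 m3
Vol sand = 689 / (2.65 * 1000) = 0.26 m3
Vol gravel = 1177 / (2.70 * 1000) = 0.435926 m3
Total solid + water volume = 0.978386 m3
Air = (1 - 0.978386) * 100 = 2.16%

2.16


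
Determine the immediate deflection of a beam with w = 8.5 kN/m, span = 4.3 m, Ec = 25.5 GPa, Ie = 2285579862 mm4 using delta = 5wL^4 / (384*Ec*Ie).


Convert: L = 4.3 m = 4300 mm, Ec = 25.5 GPa = 25500 MPa
delta = 5 * 8.5 * 4300^4 / (384 * 25500 * 2285579862)
= 0.65 mm

0.65


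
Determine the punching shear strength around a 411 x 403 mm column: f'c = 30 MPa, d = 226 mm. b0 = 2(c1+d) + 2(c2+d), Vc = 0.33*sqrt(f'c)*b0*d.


b0 = 2*(411 + 226) + 2*(403 + 226) = 2532 mm
Vc = 0.33 * sqrt(30) * 2532 * 226 / 1000
= 1034.3 kN

1034.3


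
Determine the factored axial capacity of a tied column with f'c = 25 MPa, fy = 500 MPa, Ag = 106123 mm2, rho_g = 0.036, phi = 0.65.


Ast = rho * Ag = 0.036 * 106123 = 3820.428 mm2
phi*Pn = 0.65 * 0.80 * (0.85 * 25 * (106123 - 3820.428) + 500 * 3820.428) / 1000
= 2123.75 kN

2123.75


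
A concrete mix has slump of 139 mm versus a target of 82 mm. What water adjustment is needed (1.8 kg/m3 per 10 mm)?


Difference = 82 - 139 = -57 mm
Water adjustment = -57 * 1.8 / 10 = -10.3 kg/m3

-10.3


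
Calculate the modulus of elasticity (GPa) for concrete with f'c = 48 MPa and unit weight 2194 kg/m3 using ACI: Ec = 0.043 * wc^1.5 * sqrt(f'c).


Ec = 0.043 * 2194^1.5 * sqrt(48) / 1000
= 30.62 GPa

30.62


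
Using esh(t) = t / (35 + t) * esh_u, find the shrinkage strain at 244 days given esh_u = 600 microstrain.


esh(244) = 244 / (35 + 244) * 600
= 244 / 279 * 600
= 524.7 microstrain

524.7


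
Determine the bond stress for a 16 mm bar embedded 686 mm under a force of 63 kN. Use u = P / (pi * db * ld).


u = P / (pi * db * ld)
= 63 * 1000 / (pi * 16 * 686)
= 1.827 MPa

1.827


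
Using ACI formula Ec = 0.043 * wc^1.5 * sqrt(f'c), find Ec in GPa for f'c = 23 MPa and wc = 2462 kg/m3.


Ec = 0.043 * 2462^1.5 * sqrt(23) / 1000
= 25.19 GPa

25.19


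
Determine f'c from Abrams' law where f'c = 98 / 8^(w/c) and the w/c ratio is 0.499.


f'c = 98 / 8^0.499
= 98 / 2.823
= 34.72 MPa

34.72


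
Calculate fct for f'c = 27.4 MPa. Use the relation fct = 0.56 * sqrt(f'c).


fct = 0.56 * sqrt(27.4)
= 0.56 * 5.235
= 2.931 MPa

2.931


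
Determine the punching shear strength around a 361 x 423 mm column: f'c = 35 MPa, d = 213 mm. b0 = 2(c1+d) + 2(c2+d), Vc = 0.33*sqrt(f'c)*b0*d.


b0 = 2*(361 + 213) + 2*(423 + 213) = 2420 mm
Vc = 0.33 * sqrt(35) * 2420 * 213 / 1000
= 1006.34 kN

1006.34


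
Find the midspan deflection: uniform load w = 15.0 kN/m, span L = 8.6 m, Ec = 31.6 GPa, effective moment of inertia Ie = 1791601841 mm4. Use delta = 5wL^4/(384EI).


Convert: L = 8.6 m = 8600 mm, Ec = 31.6 GPa = 31600 MPa
delta = 5 * 15.0 * 8600^4 / (384 * 31600 * 1791601841)
= 18.87 mm

18.87


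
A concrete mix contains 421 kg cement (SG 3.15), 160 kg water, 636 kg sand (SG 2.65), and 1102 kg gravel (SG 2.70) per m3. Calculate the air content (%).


Vol cement = 421 / (3.15 * 1000) = 0.133651 m3
Vol water = 160 / 1000 = 0.16 m3
Vol sand = 636 / (2.65 * 1000) = 0.24 m3
Vol gravel = 1102 / (2.70 * 1000) = 0.408148 m3
Total solid + water volume = 0.941799 m3
Air = (1 - 0.941799) * 100 = 5.82%

5.82


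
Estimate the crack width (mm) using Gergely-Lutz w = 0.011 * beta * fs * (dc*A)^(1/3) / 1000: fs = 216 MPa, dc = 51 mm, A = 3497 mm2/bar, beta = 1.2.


w = 0.011 * beta * fs * (dc * A)^(1/3) / 1000
= 0.011 * 1.2 * 216 * (51 * 3497)^(1/3) / 1000
= 0.16 mm

0.16


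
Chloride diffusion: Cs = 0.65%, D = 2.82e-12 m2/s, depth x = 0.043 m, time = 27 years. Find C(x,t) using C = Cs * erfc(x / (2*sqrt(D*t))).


t_seconds = 27 * 365.25 * 24 * 3600 = 852055200.0 s
arg = 0.043 / (2 * sqrt(2.82e-12 * 852055200.0))
= 0.4386
erfc(0.4386) = 0.5351
C = 0.65 * 0.5351 = 0.3478%

0.3478


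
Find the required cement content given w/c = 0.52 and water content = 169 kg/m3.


Cement = water / (w/c)
= 169 / 0.52
= 325.0 kg/m3

325.0


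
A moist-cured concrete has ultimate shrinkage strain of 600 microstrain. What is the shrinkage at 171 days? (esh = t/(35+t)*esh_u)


esh(171) = 171 / (35 + 171) * 600
= 171 / 206 * 600
= 498.1 microstrain

498.1


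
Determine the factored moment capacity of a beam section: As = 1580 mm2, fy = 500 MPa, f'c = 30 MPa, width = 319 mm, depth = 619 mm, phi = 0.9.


a = As * fy / (0.85 * f'c * b)
= 1580 * 500 / (0.85 * 30 * 319)
= 97.1172 mm
Mn = As * fy * (d - a/2) / 10^6
= 450.6487 kN-m
phi*Mn = 0.9 * 450.6487 = 405.58 kN-m

405.58


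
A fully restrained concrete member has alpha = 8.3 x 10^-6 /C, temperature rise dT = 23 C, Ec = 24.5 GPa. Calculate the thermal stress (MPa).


sigma = alpha * dT * Ec
= 8.3e-6 * 23 * 24.5 * 1000
= 4.677 MPa

4.677


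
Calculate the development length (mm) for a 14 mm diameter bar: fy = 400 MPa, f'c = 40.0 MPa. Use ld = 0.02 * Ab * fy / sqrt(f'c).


Ab = pi * 14^2 / 4 = 153.938 mm2
ld = 0.02 * 153.938 * 400 / sqrt(40.0)
= 194.7 mm

194.7


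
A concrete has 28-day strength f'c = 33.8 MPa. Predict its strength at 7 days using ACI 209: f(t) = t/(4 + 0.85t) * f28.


f(7) = 7 / (4 + 0.85 * 7) * 33.8
= 7 / 9.95 * 33.8
= 23.78 MPa

23.78


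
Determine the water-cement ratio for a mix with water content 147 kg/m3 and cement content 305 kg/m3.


w/c = water / cement
w/c = 147 / 305 = 0.482

0.482


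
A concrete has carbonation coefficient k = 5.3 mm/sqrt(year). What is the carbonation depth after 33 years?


depth = k * sqrt(t)
= 5.3 * sqrt(33)
= 30.45 mm

30.45


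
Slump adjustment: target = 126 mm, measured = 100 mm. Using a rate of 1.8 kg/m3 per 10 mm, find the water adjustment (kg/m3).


Difference = 126 - 100 = 26 mm
Water adjustment = 26 * 1.8 / 10 = 4.7 kg/m3

4.7


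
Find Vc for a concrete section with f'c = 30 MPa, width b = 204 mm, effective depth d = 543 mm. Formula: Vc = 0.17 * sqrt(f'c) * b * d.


Vc = 0.17 * sqrt(30) * 204 * 543 / 1000
= 103.14 kN

103.14


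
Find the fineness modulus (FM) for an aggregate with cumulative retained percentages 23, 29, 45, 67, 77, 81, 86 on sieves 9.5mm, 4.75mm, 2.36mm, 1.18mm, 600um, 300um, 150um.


FM = sum(cumulative % retained) / 100
= 408 / 100
= 4.08

4.08


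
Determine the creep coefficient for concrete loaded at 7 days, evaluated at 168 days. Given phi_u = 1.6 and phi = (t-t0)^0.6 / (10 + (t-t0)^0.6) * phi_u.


dt = 168 - 7 = 161
phi = 161^0.6 / (10 + 161^0.6) * 1.6
= 1.085

1.085


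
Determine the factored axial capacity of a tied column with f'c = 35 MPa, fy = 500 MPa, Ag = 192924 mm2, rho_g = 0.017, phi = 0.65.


Ast = rho * Ag = 0.017 * 192924 = 3279.708 mm2
phi*Pn = 0.65 * 0.80 * (0.85 * 35 * (192924 - 3279.708) + 500 * 3279.708) / 1000
= 3786.52 kN

3786.52


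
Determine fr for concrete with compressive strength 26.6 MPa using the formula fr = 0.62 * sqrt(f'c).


fr = 0.62 * sqrt(26.6)
= 3.198 MPa

3.198


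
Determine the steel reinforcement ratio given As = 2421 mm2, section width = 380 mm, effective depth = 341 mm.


rho = As / (b * d)
= 2421 / (380 * 341)
= 0.0187

0.0187


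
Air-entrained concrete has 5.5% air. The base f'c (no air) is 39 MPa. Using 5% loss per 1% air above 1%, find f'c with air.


Strength loss = (5.5 - 1) * 5 = 22.5%
f'c = 39 * (1 - 22.5/100)
= 30.23 MPa

30.23


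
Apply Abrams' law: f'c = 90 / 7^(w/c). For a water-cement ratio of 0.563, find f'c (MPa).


f'c = 90 / 7^0.563
= 90 / 2.991
= 30.09 MPa

30.09


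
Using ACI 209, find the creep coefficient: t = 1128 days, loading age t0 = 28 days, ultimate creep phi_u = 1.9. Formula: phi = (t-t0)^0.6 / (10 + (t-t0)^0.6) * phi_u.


dt = 1128 - 28 = 1100
phi = 1100^0.6 / (10 + 1100^0.6) * 1.9
= 1.653

1.653


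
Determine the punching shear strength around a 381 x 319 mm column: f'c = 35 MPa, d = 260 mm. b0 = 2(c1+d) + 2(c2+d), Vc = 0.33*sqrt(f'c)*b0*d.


b0 = 2*(381 + 260) + 2*(319 + 260) = 2440 mm
Vc = 0.33 * sqrt(35) * 2440 * 260 / 1000
= 1238.54 kN

1238.54


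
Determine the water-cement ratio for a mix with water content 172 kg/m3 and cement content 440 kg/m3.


w/c = water / cement
w/c = 172 / 440 = 0.391

0.391


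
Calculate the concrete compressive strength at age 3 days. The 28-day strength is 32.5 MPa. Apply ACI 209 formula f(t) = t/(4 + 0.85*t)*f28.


f(3) = 3 / (4 + 0.85 * 3) * 32.5
= 3 / 6.55 * 32.5
= 14.89 MPa

14.89


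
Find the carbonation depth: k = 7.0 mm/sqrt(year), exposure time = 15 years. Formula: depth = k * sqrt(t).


depth = k * sqrt(t)
= 7.0 * sqrt(15)
= 27.11 mm

27.11


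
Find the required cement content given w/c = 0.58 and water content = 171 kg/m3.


Cement = water / (w/c)
= 171 / 0.58
= 294.8 kg/m3

294.8


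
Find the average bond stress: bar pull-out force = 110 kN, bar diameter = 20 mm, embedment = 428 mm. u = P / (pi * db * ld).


u = P / (pi * db * ld)
= 110 * 1000 / (pi * 20 * 428)
= 4.09 MPa

4.09


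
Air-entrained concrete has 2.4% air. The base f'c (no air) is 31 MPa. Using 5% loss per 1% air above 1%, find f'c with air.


Strength loss = (2.4 - 1) * 5 = 7.0%
f'c = 31 * (1 - 7.0/100)
= 28.83 MPa

28.83


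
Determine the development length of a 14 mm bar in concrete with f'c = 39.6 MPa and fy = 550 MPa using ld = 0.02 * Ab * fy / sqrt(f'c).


Ab = pi * 14^2 / 4 = 153.938 mm2
ld = 0.02 * 153.938 * 550 / sqrt(39.6)
= 269.1 mm

269.1


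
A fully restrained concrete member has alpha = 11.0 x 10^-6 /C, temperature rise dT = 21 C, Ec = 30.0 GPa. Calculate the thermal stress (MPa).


sigma = alpha * dT * Ec
= 11.0e-6 * 21 * 30.0 * 1000
= 6.93 MPa

6.93


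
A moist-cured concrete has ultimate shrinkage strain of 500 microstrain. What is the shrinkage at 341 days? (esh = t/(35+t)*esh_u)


esh(341) = 341 / (35 + 341) * 500
= 341 / 376 * 500
= 453.5 microstrain

453.5


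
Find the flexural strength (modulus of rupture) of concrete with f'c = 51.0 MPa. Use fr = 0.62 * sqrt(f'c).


fr = 0.62 * sqrt(51.0)
= 4.428 MPa

4.428


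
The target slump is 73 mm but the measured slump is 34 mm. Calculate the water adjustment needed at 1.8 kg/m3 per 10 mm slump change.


Difference = 73 - 34 = 39 mm
Water adjustment = 39 * 1.8 / 10 = 7.0 kg/m3

7.0


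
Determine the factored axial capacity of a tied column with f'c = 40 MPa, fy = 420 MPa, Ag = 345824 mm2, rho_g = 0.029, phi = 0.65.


Ast = rho * Ag = 0.029 * 345824 = 10028.896 mm2
phi*Pn = 0.65 * 0.80 * (0.85 * 40 * (345824 - 10028.896) + 420 * 10028.896) / 1000
= 8127.17 kN

8127.17


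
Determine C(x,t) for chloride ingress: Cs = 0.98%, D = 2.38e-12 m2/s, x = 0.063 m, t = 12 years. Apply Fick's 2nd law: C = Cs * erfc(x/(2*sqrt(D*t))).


t_seconds = 12 * 365.25 * 24 * 3600 = 378691200.0 s
arg = 0.063 / (2 * sqrt(2.38e-12 * 378691200.0))
= 1.0493
erfc(1.0493) = 0.1378
C = 0.98 * 0.1378 = 0.1351%

0.1351


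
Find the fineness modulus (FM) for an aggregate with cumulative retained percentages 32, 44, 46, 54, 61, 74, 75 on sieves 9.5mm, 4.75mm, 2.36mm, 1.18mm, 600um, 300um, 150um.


FM = sum(cumulative % retained) / 100
= 386 / 100
= 3.86

3.86


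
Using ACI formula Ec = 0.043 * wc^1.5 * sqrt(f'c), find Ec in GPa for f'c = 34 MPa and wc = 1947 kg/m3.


Ec = 0.043 * 1947^1.5 * sqrt(34) / 1000
= 21.54 GPa

21.54


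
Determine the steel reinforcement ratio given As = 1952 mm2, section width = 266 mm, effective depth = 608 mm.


rho = As / (b * d)
= 1952 / (266 * 608)
= 0.0121

0.0121


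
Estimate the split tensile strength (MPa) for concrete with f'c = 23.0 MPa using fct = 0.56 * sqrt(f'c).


fct = 0.56 * sqrt(23.0)
= 0.56 * 4.796
= 2.686 MPa

2.686


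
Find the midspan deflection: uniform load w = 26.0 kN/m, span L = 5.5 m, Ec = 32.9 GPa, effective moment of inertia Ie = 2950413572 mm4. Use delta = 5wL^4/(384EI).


Convert: L = 5.5 m = 5500 mm, Ec = 32.9 GPa = 32900 MPa
delta = 5 * 26.0 * 5500^4 / (384 * 32900 * 2950413572)
= 3.19 mm

3.19


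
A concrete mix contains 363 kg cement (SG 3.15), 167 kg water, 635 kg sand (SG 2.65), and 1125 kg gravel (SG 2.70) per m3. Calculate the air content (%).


Vol cement = 363 / (3.15 * 1000) = 0.115238 m3
Vol water = 167 / 1000 = 0.167 m3
Vol sand = 635 / (2.65 * 1000) = 0.239623 m3
Vol gravel = 1125 / (2.70 * 1000) = 0.416667 m3
Total solid + water volume = 0.938527 m3
Air = (1 - 0.938527) * 100 = 6.15%

6.15


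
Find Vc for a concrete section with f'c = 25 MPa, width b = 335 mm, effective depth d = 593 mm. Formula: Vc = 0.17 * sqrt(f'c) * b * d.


Vc = 0.17 * sqrt(25) * 335 * 593 / 1000
= 168.86 kN

168.86


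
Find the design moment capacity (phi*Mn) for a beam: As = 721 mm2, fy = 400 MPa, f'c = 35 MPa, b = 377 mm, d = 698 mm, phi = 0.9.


a = As * fy / (0.85 * f'c * b)
= 721 * 400 / (0.85 * 35 * 377)
= 25.7138 mm
Mn = As * fy * (d - a/2) / 10^6
= 197.5953 kN-m
phi*Mn = 0.9 * 197.5953 = 177.84 kN-m

177.84


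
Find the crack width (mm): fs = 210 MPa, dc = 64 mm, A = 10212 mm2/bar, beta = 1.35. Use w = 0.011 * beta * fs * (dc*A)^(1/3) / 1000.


w = 0.011 * beta * fs * (dc * A)^(1/3) / 1000
= 0.011 * 1.35 * 210 * (64 * 10212)^(1/3) / 1000
= 0.271 mm

0.271


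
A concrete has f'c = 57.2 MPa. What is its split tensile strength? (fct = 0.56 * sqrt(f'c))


fct = 0.56 * sqrt(57.2)
= 0.56 * 7.563
= 4.235 MPa

4.235


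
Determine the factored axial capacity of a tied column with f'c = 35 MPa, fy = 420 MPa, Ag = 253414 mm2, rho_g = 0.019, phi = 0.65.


Ast = rho * Ag = 0.019 * 253414 = 4814.866 mm2
phi*Pn = 0.65 * 0.80 * (0.85 * 35 * (253414 - 4814.866) + 420 * 4814.866) / 1000
= 4897.4 kN

4897.4


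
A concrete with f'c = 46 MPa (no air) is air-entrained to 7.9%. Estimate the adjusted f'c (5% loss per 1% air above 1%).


Strength loss = (7.9 - 1) * 5 = 34.5%
f'c = 46 * (1 - 34.5/100)
= 30.13 MPa

30.13


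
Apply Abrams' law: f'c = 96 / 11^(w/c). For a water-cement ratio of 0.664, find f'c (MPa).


f'c = 96 / 11^0.664
= 96 / 4.915
= 19.53 MPa

19.53


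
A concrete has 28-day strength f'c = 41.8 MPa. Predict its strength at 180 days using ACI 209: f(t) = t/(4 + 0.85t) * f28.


f(180) = 180 / (4 + 0.85 * 180) * 41.8
= 180 / 157.0 * 41.8
= 47.92 MPa

47.92


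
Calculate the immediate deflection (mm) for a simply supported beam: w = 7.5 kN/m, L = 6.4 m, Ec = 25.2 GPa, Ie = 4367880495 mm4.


Convert: L = 6.4 m = 6400 mm, Ec = 25.2 GPa = 25200 MPa
delta = 5 * 7.5 * 6400^4 / (384 * 25200 * 4367880495)
= 1.49 mm

1.49


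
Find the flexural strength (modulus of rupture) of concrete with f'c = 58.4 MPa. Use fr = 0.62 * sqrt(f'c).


fr = 0.62 * sqrt(58.4)
= 4.738 MPa

4.738


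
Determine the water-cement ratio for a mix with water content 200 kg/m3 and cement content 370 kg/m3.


w/c = water / cement
w/c = 200 / 370 = 0.541

0.541


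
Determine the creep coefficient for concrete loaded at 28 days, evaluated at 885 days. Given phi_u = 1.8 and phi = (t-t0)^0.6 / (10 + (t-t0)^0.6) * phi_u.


dt = 885 - 28 = 857
phi = 857^0.6 / (10 + 857^0.6) * 1.8
= 1.533

1.533


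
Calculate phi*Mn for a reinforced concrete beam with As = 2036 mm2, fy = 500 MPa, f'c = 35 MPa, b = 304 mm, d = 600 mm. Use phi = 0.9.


a = As * fy / (0.85 * f'c * b)
= 2036 * 500 / (0.85 * 35 * 304)
= 112.5608 mm
Mn = As * fy * (d - a/2) / 10^6
= 553.5065 kN-m
phi*Mn = 0.9 * 553.5065 = 498.16 kN-m

498.16


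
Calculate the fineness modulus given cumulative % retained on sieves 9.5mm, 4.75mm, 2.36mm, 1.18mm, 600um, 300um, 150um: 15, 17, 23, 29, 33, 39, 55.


FM = sum(cumulative % retained) / 100
= 211 / 100
= 2.11

2.11


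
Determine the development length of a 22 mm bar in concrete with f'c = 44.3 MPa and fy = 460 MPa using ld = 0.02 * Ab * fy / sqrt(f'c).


Ab = pi * 22^2 / 4 = 380.133 mm2
ld = 0.02 * 380.133 * 460 / sqrt(44.3)
= 525.4 mm

525.4


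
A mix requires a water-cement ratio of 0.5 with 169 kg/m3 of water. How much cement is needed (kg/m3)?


Cement = water / (w/c)
= 169 / 0.5
= 338.0 kg/m3

338.0


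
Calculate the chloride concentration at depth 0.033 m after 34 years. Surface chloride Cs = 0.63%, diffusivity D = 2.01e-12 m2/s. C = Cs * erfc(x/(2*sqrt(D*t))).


t_seconds = 34 * 365.25 * 24 * 3600 = 1072958400.0 s
arg = 0.033 / (2 * sqrt(2.01e-12 * 1072958400.0))
= 0.3553
erfc(0.3553) = 0.6153
C = 0.63 * 0.6153 = 0.3877%

0.3877


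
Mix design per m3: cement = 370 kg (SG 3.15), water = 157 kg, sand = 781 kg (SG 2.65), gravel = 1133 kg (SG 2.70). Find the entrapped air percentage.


Vol cement = 370 / (3.15 * 1000) = 0.11746 m3
Vol water = 157 / 1000 = 0.157 m3
Vol sand = 781 / (2.65 * 1000) = 0.294717 m3
Vol gravel = 1133 / (2.70 * 1000) = 0.41963 m3
Total solid + water volume = 0.988807 m3
Air = (1 - 0.988807) * 100 = 1.12%

1.12


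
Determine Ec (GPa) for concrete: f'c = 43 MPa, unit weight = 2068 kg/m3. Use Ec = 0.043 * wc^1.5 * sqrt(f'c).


Ec = 0.043 * 2068^1.5 * sqrt(43) / 1000
= 26.52 GPa

26.52


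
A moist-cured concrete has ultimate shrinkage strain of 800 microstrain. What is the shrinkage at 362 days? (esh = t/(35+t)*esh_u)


esh(362) = 362 / (35 + 362) * 800
= 362 / 397 * 800
= 729.5 microstrain

729.5


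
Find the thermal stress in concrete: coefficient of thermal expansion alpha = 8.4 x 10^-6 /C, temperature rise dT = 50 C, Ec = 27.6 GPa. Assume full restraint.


sigma = alpha * dT * Ec
= 8.4e-6 * 50 * 27.6 * 1000
= 11.592 MPa

11.592


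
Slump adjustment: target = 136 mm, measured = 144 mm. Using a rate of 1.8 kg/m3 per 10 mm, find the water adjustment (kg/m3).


Difference = 136 - 144 = -8 mm
Water adjustment = -8 * 1.8 / 10 = -1.4 kg/m3

-1.4


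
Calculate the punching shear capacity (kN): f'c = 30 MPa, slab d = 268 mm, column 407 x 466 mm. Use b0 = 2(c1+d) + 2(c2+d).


b0 = 2*(407 + 268) + 2*(466 + 268) = 2818 mm
Vc = 0.33 * sqrt(30) * 2818 * 268 / 1000
= 1365.06 kN

1365.06


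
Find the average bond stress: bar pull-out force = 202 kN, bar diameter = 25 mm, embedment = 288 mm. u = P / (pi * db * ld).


u = P / (pi * db * ld)
= 202 * 1000 / (pi * 25 * 288)
= 8.93 MPa

8.93


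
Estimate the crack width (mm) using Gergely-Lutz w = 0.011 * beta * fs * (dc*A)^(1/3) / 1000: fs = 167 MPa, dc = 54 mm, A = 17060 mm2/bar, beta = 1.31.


w = 0.011 * beta * fs * (dc * A)^(1/3) / 1000
= 0.011 * 1.31 * 167 * (54 * 17060)^(1/3) / 1000
= 0.234 mm

0.234


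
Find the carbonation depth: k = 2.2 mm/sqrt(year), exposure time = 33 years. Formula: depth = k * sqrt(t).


depth = k * sqrt(t)
= 2.2 * sqrt(33)
= 12.64 mm

12.64


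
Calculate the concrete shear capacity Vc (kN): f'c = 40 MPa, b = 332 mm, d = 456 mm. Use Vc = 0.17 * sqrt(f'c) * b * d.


Vc = 0.17 * sqrt(40) * 332 * 456 / 1000
= 162.77 kN

162.77


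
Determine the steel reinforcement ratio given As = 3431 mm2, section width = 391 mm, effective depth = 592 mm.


rho = As / (b * d)
= 3431 / (391 * 592)
= 0.0148

0.0148


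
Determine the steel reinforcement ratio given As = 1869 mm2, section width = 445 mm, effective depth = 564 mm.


rho = As / (b * d)
= 1869 / (445 * 564)
= 0.0074

0.0074


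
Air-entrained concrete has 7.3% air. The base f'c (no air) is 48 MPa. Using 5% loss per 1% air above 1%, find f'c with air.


Strength loss = (7.3 - 1) * 5 = 31.5%
f'c = 48 * (1 - 31.5/100)
= 32.88 MPa

32.88


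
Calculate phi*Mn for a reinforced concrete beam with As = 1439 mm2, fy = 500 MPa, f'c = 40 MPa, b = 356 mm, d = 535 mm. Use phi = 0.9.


a = As * fy / (0.85 * f'c * b)
= 1439 * 500 / (0.85 * 40 * 356)
= 59.4432 mm
Mn = As * fy * (d - a/2) / 10^6
= 363.5478 kN-m
phi*Mn = 0.9 * 363.5478 = 327.19 kN-m

327.19


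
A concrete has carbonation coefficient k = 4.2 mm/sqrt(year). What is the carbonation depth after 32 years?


depth = k * sqrt(t)
= 4.2 * sqrt(32)
= 23.76 mm

23.76


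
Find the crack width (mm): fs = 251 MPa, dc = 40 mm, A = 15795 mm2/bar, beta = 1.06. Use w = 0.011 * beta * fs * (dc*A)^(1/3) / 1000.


w = 0.011 * beta * fs * (dc * A)^(1/3) / 1000
= 0.011 * 1.06 * 251 * (40 * 15795)^(1/3) / 1000
= 0.251 mm

0.251


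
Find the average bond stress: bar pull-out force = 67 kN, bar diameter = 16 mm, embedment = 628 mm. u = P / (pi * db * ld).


u = P / (pi * db * ld)
= 67 * 1000 / (pi * 16 * 628)
= 2.122 MPa

2.122


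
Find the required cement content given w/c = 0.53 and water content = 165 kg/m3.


Cement = water / (w/c)
= 165 / 0.53
= 311.3 kg/m3

311.3


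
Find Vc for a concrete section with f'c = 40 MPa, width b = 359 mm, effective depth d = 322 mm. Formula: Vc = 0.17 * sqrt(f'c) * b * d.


Vc = 0.17 * sqrt(40) * 359 * 322 / 1000
= 124.29 kN

124.29


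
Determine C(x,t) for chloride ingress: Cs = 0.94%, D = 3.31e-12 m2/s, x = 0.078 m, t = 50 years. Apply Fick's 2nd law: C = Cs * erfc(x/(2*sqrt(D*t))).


t_seconds = 50 * 365.25 * 24 * 3600 = 1577880000.0 s
arg = 0.078 / (2 * sqrt(3.31e-12 * 1577880000.0))
= 0.5397
erfc(0.5397) = 0.4454
C = 0.94 * 0.4454 = 0.4186%

0.4186


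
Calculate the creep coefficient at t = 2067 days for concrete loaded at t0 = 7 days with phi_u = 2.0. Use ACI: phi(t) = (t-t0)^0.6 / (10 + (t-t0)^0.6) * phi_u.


dt = 2067 - 7 = 2060
phi = 2060^0.6 / (10 + 2060^0.6) * 2.0
= 1.814

1.814


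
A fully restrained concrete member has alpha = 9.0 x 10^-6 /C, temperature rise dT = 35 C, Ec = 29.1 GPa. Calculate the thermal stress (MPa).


sigma = alpha * dT * Ec
= 9.0e-6 * 35 * 29.1 * 1000
= 9.167 MPa

9.167


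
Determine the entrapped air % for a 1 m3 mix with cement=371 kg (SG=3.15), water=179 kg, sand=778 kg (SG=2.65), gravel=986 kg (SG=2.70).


Vol cement = 371 / (3.15 * 1000) = 0.117778 m3
Vol water = 179 / 1000 = 0.179 m3
Vol sand = 778 / (2.65 * 1000) = 0.293585 m3
Vol gravel = 986 / (2.70 * 1000) = 0.365185 m3
Total solid + water volume = 0.955548 m3
Air = (1 - 0.955548) * 100 = 4.45%

4.45


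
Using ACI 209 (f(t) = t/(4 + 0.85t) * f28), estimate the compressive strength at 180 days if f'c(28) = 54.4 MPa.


f(180) = 180 / (4 + 0.85 * 180) * 54.4
= 180 / 157.0 * 54.4
= 62.37 MPa

62.37


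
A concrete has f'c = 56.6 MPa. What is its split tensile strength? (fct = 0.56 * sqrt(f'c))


fct = 0.56 * sqrt(56.6)
= 0.56 * 7.523
= 4.213 MPa

4.213


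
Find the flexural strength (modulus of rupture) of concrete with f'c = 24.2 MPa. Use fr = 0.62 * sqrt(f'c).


fr = 0.62 * sqrt(24.2)
= 3.05 MPa

3.05


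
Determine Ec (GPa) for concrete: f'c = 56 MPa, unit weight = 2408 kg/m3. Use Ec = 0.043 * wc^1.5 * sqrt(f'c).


Ec = 0.043 * 2408^1.5 * sqrt(56) / 1000
= 38.02 GPa

38.02


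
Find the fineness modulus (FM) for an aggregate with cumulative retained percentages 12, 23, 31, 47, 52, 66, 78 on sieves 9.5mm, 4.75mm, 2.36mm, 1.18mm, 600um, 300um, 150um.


FM = sum(cumulative % retained) / 100
= 309 / 100
= 3.09

3.09


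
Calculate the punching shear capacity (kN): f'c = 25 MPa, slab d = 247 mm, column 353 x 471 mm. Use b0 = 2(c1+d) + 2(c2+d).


b0 = 2*(353 + 247) + 2*(471 + 247) = 2636 mm
Vc = 0.33 * sqrt(25) * 2636 * 247 / 1000
= 1074.3 kN

1074.3


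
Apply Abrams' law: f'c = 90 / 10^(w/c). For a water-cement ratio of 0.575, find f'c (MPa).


f'c = 90 / 10^0.575
= 90 / 3.758
= 23.95 MPa

23.95


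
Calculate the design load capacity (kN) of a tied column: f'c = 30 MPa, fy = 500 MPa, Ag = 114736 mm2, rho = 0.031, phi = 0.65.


Ast = rho * Ag = 0.031 * 114736 = 3556.816 mm2
phi*Pn = 0.65 * 0.80 * (0.85 * 30 * (114736 - 3556.816) + 500 * 3556.816) / 1000
= 2399.01 kN

2399.01


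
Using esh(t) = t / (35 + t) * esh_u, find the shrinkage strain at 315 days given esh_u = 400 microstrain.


esh(315) = 315 / (35 + 315) * 400
= 315 / 350 * 400
= 360.0 microstrain

360.0


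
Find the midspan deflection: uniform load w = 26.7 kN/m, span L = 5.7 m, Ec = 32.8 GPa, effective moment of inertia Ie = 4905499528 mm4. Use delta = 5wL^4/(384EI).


Convert: L = 5.7 m = 5700 mm, Ec = 32.8 GPa = 32800 MPa
delta = 5 * 26.7 * 5700^4 / (384 * 32800 * 4905499528)
= 2.28 mm

2.28


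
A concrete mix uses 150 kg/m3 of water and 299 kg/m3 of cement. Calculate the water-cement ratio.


w/c = water / cement
w/c = 150 / 299 = 0.502

0.502


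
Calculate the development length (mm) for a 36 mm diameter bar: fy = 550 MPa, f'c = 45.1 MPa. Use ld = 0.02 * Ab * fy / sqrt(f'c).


Ab = pi * 36^2 / 4 = 1017.876 mm2
ld = 0.02 * 1017.876 * 550 / sqrt(45.1)
= 1667.2 mm

1667.2


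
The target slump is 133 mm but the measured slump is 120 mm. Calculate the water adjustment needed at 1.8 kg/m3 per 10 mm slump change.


Difference = 133 - 120 = 13 mm
Water adjustment = 13 * 1.8 / 10 = 2.3 kg/m3

2.3


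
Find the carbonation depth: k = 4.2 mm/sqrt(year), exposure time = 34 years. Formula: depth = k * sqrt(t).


depth = k * sqrt(t)
= 4.2 * sqrt(34)
= 24.49 mm

24.49


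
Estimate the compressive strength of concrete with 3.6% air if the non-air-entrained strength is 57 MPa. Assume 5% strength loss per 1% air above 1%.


Strength loss = (3.6 - 1) * 5 = 13.0%
f'c = 57 * (1 - 13.0/100)
= 49.59 MPa

49.59


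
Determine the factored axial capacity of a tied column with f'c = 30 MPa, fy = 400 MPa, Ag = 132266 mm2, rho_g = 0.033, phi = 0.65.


Ast = rho * Ag = 0.033 * 132266 = 4364.778 mm2
phi*Pn = 0.65 * 0.80 * (0.85 * 30 * (132266 - 4364.778) + 400 * 4364.778) / 1000
= 2603.84 kN

2603.84


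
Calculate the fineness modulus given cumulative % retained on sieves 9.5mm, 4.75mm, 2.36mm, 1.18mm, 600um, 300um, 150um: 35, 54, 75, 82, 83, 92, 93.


FM = sum(cumulative % retained) / 100
= 514 / 100
= 5.14

5.14


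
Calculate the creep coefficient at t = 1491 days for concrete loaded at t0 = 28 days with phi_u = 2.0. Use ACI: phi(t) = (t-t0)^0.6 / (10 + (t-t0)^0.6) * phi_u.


dt = 1491 - 28 = 1463
phi = 1463^0.6 / (10 + 1463^0.6) * 2.0
= 1.776

1.776


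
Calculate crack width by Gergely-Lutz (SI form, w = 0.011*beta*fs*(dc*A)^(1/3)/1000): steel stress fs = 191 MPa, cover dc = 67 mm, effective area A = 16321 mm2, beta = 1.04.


w = 0.011 * beta * fs * (dc * A)^(1/3) / 1000
= 0.011 * 1.04 * 191 * (67 * 16321)^(1/3) / 1000
= 0.225 mm

0.225


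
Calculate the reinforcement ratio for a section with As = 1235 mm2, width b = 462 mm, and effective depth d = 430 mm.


rho = As / (b * d)
= 1235 / (462 * 430)
= 0.0062

0.0062


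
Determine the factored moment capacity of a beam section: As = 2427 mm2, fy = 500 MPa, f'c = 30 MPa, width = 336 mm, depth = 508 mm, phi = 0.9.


a = As * fy / (0.85 * f'c * b)
= 2427 * 500 / (0.85 * 30 * 336)
= 141.6317 mm
Mn = As * fy * (d - a/2) / 10^6
= 530.523 kN-m
phi*Mn = 0.9 * 530.523 = 477.47 kN-m

477.47


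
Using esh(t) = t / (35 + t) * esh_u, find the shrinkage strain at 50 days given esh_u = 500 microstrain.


esh(50) = 50 / (35 + 50) * 500
= 50 / 85 * 500
= 294.1 microstrain

294.1


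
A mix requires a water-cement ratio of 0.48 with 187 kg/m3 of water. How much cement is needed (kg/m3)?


Cement = water / (w/c)
= 187 / 0.48
= 389.6 kg/m3

389.6


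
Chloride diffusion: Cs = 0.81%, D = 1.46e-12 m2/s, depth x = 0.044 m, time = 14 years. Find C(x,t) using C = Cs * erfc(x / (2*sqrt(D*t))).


t_seconds = 14 * 365.25 * 24 * 3600 = 441806400.0 s
arg = 0.044 / (2 * sqrt(1.46e-12 * 441806400.0))
= 0.8662
erfc(0.8662) = 0.2206
C = 0.81 * 0.2206 = 0.1787%

0.1787


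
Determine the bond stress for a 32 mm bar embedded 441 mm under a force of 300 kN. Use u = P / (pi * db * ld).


u = P / (pi * db * ld)
= 300 * 1000 / (pi * 32 * 441)
= 6.767 MPa

6.767


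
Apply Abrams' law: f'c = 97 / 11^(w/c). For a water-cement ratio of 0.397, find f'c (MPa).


f'c = 97 / 11^0.397
= 97 / 2.591
= 37.44 MPa

37.44


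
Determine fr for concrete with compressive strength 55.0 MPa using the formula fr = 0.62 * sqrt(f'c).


fr = 0.62 * sqrt(55.0)
= 4.598 MPa

4.598


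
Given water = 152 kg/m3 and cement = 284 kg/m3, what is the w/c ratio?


w/c = water / cement
w/c = 152 / 284 = 0.535

0.535


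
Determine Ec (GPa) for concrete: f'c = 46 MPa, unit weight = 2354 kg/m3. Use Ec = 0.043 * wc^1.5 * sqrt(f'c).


Ec = 0.043 * 2354^1.5 * sqrt(46) / 1000
= 33.31 GPa

33.31


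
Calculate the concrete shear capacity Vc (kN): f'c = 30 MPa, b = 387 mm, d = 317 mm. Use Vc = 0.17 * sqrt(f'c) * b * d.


Vc = 0.17 * sqrt(30) * 387 * 317 / 1000
= 114.23 kN

114.23


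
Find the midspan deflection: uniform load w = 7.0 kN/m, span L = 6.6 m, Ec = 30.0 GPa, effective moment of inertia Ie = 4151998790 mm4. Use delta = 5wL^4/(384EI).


Convert: L = 6.6 m = 6600 mm, Ec = 30.0 GPa = 30000 MPa
delta = 5 * 7.0 * 6600^4 / (384 * 30000 * 4151998790)
= 1.39 mm

1.39


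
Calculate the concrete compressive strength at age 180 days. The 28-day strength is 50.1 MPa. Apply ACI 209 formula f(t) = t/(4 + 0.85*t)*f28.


f(180) = 180 / (4 + 0.85 * 180) * 50.1
= 180 / 157.0 * 50.1
= 57.44 MPa

57.44


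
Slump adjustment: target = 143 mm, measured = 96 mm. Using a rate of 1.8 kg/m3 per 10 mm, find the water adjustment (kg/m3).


Difference = 143 - 96 = 47 mm
Water adjustment = 47 * 1.8 / 10 = 8.5 kg/m3

8.5


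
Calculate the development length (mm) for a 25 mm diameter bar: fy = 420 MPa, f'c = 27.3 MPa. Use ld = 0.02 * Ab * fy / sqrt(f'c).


Ab = pi * 25^2 / 4 = 490.874 mm2
ld = 0.02 * 490.874 * 420 / sqrt(27.3)
= 789.2 mm

789.2


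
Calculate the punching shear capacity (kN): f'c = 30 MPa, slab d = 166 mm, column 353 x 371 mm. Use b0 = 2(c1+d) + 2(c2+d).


b0 = 2*(353 + 166) + 2*(371 + 166) = 2112 mm
Vc = 0.33 * sqrt(30) * 2112 * 166 / 1000
= 633.69 kN

633.69


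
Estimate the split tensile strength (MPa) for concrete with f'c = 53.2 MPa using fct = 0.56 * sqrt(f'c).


fct = 0.56 * sqrt(53.2)
= 0.56 * 7.294
= 4.085 MPa

4.085


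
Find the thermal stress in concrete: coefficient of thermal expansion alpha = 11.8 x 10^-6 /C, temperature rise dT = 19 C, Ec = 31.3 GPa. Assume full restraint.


sigma = alpha * dT * Ec
= 11.8e-6 * 19 * 31.3 * 1000
= 7.017 MPa

7.017


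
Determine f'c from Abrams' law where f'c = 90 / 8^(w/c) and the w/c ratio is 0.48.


f'c = 90 / 8^0.48
= 90 / 2.713
= 33.17 MPa

33.17


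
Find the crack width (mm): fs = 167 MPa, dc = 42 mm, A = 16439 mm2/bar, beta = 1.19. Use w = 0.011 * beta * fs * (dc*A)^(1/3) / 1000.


w = 0.011 * beta * fs * (dc * A)^(1/3) / 1000
= 0.011 * 1.19 * 167 * (42 * 16439)^(1/3) / 1000
= 0.193 mm

0.193


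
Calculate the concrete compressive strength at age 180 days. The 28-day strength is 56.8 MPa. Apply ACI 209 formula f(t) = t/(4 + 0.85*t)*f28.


f(180) = 180 / (4 + 0.85 * 180) * 56.8
= 180 / 157.0 * 56.8
= 65.12 MPa

65.12


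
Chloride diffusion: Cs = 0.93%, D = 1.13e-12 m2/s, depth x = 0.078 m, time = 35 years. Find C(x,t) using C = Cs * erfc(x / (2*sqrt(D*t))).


t_seconds = 35 * 365.25 * 24 * 3600 = 1104516000.0 s
arg = 0.078 / (2 * sqrt(1.13e-12 * 1104516000.0))
= 1.1039
erfc(1.1039) = 0.1185
C = 0.93 * 0.1185 = 0.1102%

0.1102


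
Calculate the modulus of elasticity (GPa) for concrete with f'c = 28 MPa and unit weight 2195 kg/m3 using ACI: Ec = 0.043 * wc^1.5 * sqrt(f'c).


Ec = 0.043 * 2195^1.5 * sqrt(28) / 1000
= 23.4 GPa

23.4


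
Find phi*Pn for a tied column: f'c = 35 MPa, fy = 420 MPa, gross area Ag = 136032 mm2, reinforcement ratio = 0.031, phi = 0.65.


Ast = rho * Ag = 0.031 * 136032 = 4216.992 mm2
phi*Pn = 0.65 * 0.80 * (0.85 * 35 * (136032 - 4216.992) + 420 * 4216.992) / 1000
= 2960.17 kN

2960.17


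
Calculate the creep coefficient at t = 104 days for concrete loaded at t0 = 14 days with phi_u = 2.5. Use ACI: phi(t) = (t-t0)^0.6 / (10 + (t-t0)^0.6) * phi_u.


dt = 104 - 14 = 90
phi = 90^0.6 / (10 + 90^0.6) * 2.5
= 1.495

1.495


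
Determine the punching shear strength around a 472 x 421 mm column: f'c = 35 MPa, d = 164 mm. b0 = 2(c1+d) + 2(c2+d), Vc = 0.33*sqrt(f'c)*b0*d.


b0 = 2*(472 + 164) + 2*(421 + 164) = 2442 mm
Vc = 0.33 * sqrt(35) * 2442 * 164 / 1000
= 781.88 kN

781.88


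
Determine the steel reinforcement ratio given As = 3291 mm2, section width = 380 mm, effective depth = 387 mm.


rho = As / (b * d)
= 3291 / (380 * 387)
= 0.0224

0.0224


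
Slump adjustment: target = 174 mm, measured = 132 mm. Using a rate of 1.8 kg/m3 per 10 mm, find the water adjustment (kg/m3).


Difference = 174 - 132 = 42 mm
Water adjustment = 42 * 1.8 / 10 = 7.6 kg/m3

7.6


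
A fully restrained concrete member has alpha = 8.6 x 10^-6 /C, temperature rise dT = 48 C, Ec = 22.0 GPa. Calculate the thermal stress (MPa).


sigma = alpha * dT * Ec
= 8.6e-6 * 48 * 22.0 * 1000
= 9.082 MPa

9.082


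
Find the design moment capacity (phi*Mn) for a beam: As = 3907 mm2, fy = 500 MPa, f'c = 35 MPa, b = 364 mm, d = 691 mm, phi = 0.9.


a = As * fy / (0.85 * f'c * b)
= 3907 * 500 / (0.85 * 35 * 364)
= 180.3952 mm
Mn = As * fy * (d - a/2) / 10^6
= 1173.6675 kN-m
phi*Mn = 0.9 * 1173.6675 = 1056.3 kN-m

1056.3


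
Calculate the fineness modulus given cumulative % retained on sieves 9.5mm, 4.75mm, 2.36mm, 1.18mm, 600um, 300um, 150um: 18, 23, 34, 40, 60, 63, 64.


FM = sum(cumulative % retained) / 100
= 302 / 100
= 3.02

3.02


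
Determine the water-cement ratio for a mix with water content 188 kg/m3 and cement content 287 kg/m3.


w/c = water / cement
w/c = 188 / 287 = 0.655

0.655


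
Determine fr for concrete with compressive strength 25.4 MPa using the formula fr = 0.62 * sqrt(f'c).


fr = 0.62 * sqrt(25.4)
= 3.125 MPa

3.125


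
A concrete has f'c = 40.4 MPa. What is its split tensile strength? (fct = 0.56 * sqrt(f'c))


fct = 0.56 * sqrt(40.4)
= 0.56 * 6.356
= 3.559 MPa

3.559


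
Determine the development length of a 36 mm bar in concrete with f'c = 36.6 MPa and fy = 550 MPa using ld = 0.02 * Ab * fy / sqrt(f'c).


Ab = pi * 36^2 / 4 = 1017.876 mm2
ld = 0.02 * 1017.876 * 550 / sqrt(36.6)
= 1850.7 mm

1850.7


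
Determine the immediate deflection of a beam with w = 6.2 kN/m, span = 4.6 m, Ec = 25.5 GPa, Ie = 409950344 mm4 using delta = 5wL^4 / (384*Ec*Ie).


Convert: L = 4.6 m = 4600 mm, Ec = 25.5 GPa = 25500 MPa
delta = 5 * 6.2 * 4600^4 / (384 * 25500 * 409950344)
= 3.46 mm

3.46


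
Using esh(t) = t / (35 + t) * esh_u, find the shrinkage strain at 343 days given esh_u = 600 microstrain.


esh(343) = 343 / (35 + 343) * 600
= 343 / 378 * 600
= 544.4 microstrain

544.4


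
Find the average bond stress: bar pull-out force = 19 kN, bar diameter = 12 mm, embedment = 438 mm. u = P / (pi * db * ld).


u = P / (pi * db * ld)
= 19 * 1000 / (pi * 12 * 438)
= 1.151 MPa

1.151


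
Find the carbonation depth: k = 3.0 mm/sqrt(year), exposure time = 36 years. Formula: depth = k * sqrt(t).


depth = k * sqrt(t)
= 3.0 * sqrt(36)
= 18.0 mm

18.0


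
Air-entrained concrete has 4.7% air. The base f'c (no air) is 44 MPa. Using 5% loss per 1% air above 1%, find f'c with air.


Strength loss = (4.7 - 1) * 5 = 18.5%
f'c = 44 * (1 - 18.5/100)
= 35.86 MPa

35.86
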